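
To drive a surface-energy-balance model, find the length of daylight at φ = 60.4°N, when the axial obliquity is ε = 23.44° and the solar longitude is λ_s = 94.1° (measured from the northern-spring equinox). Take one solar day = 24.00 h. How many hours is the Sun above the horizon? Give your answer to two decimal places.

Solar declination: sin δ = sin ε · sin λ_s = sin 23.44° × sin 94.1° = 0.39677, so δ = +23.376°.
cos H₀ = −tan φ · tan δ = −tan(+60.4°) × tan(+23.376°) = -0.7609, so H₀ = 2.4355 rad = 139.54°.
Daylight = 2H₀/(2π) × 24.00 h = (2.4355/π) × 24.00 = 18.61 h.

18.61 h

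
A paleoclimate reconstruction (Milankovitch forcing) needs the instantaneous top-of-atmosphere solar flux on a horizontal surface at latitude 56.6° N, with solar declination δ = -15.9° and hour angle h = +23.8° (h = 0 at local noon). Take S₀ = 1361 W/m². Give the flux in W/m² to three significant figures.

348 W/m²

cos θ_z = sin φ sin δ + cos φ cos δ cos h = -0.228714 + 0.484398 = 0.255684.
Flux = S₀ · cos θ_z = 1361 × 0.255684 = 348.0 W/m².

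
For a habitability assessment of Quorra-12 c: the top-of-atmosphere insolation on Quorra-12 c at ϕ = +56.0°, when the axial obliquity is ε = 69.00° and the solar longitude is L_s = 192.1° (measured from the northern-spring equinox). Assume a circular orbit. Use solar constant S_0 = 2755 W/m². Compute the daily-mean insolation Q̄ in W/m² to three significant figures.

Solar declination: sin δ = sin ε · sin L_s = sin 69.00° × sin 192.1° = -0.19570, so δ = -11.285°.
cos h₀ = −tan(+56.0°) tan(-11.285°) = 0.2959, h₀ = 1.2704 rad.
Bracket: h₀ sin ϕ sin δ + cos ϕ cos δ sin h₀ = 1.2704×0.82904×-0.19570 + 0.55919×0.98066×0.95523 = -0.206114 + 0.523825 = 0.317711.
Q̄ = (S_0/π) × [bracket] = (2755/π) × 0.317711 = 278.6 W/m².

Q̄ ≈ 279 W/m²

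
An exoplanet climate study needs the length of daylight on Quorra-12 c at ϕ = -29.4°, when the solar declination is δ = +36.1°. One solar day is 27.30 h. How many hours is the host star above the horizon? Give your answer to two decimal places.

cos h₀ = −tan ϕ · tan δ = −tan(-29.4°) × tan(+36.100°) = 0.4109, so h₀ = 1.1474 rad = 65.74°.
Daylight = 2h₀/(2π) × 27.30 h = (1.1474/π) × 27.30 = 9.97 h.

9.97 h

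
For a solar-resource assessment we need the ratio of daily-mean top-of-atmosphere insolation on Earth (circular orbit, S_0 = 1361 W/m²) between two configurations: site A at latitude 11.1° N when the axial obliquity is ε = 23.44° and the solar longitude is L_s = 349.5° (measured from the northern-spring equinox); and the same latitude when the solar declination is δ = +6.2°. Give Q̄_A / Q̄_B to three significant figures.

Q̄_A / Q̄_B ≈ 0.949

— Configuration A (ϕ=+11.1°):
Solar declination: sin δ = sin ε · sin L_s = sin 23.44° × sin 349.5° = -0.07249, so δ = -4.157°.
cos h₀ = −tan(+11.1°) tan(-4.157°) = 0.0143, h₀ = 1.5565 rad.
Bracket: h₀ sin ϕ sin δ + cos ϕ cos δ sin h₀ = 1.5565×0.19252×-0.07249 + 0.98129×0.99737×0.99990 = -0.021722 + 0.978611 = 0.956889.
Q̄ = (S_0/π) × [bracket] = (1361/π) × 0.956889 = 414.54 W/m².
— Configuration B (ϕ=+11.1°):
cos h₀ = −tan(+11.1°) tan(+6.200°) = -0.0213, h₀ = 1.5921 rad.
Bracket: h₀ sin ϕ sin δ + cos ϕ cos δ sin h₀ = 1.5921×0.19252×0.10800 + 0.98129×0.99415×0.99977 = 0.033103 + 0.975325 = 1.008428.
Q̄ = (S_0/π) × [bracket] = (1361/π) × 1.008428 = 436.87 W/m².
Ratio Q̄_A / Q̄_B = 414.54 / 436.87 = 0.9489.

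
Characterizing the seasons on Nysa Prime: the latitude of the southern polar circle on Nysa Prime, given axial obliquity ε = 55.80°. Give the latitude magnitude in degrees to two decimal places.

The polar circle is the lowest latitude that experiences at least one full rotation of continuous darkness at the northern-summer solstice; it lies at |ϕ| = 90° − ε = 90° − 55.80° = 34.20°.

34.20°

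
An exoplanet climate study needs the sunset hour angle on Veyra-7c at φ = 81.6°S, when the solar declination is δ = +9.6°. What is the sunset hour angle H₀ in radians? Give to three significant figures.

cos H₀ = −tan φ · tan δ = 1.1454 ≥ 1, so the host star never rises (polar night) and H₀ = 0.

H₀ = 0.00 rad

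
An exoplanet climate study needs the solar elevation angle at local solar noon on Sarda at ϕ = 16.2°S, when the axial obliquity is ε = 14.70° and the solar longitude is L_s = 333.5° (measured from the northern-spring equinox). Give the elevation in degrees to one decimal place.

Solar declination: sin δ = sin ε · sin L_s = sin 14.70° × sin 333.5° = -0.11323, so δ = -6.501°.
At local noon the hour angle is zero, so the zenith angle equals |ϕ − δ| = |-16.2° − (-6.501°)| = 9.699°.
Elevation = 90° − 9.699° = 80.3°.

80.3°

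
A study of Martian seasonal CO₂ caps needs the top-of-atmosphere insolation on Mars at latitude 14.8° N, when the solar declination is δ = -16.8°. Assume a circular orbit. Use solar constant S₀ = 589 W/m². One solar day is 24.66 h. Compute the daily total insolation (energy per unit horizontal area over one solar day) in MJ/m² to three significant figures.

cos H₀ = −tan(+14.8°) tan(-16.800°) = 0.0798, H₀ = 1.4909 rad.
Bracket: H₀ sin φ sin δ + cos φ cos δ sin H₀ = 1.4909×0.25545×-0.28903 + 0.96682×0.95732×0.99681 = -0.110077 + 0.922604 = 0.812527.
Q̄ = (S₀/π) × [bracket] = (589/π) × 0.812527 = 152.34 W/m².
Daily total = Q̄ × 24.66 h × 3600 s/h = 152.34 × 24.66 × 3600 / 10⁶ = 13.52 MJ/m².

13.5 MJ/m²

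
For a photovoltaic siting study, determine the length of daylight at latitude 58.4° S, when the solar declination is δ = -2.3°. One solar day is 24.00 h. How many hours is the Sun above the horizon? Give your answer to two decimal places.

12.50 h

cos H₀ = −tan φ · tan δ = −tan(-58.4°) × tan(-2.300°) = -0.0653, so H₀ = 1.6361 rad = 93.74°.
Daylight = 2H₀/(2π) × 24.00 h = (1.6361/π) × 24.00 = 12.50 h.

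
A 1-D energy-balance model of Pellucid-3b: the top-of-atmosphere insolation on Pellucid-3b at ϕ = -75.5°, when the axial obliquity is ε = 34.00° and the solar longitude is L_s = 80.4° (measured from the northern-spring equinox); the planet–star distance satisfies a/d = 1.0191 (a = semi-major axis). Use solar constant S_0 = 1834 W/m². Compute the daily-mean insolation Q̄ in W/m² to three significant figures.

Q̄ ≈ 0.00 W/m²

Solar declination: sin δ = sin ε · sin L_s = sin 34.00° × sin 80.4° = 0.55136, so δ = +33.461°.
cos h₀ = −tan(-75.5°) tan(+33.461°) = 2.5555 ≥ 1 ⇒ polar night, h₀ = 0 and Q̄ = 0.
Inverse-square distance factor (a/d)² = 1.0191² = 1.038565.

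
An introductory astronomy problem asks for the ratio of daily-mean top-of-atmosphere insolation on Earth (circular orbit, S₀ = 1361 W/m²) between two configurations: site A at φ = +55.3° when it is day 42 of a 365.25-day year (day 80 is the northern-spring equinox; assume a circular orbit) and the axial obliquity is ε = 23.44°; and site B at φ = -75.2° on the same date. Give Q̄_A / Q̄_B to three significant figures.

— Configuration A (φ=+55.3°):
Solar longitude: λ_s = 360° × (42 − 80)/365.25 = -37.454°, i.e. -37.454° + 360° = 322.546°.
sin δ = sin 23.44° × sin 322.546° = -0.24190, so δ = -13.999°.
cos H₀ = −tan(+55.3°) tan(-13.999°) = 0.3600, H₀ = 1.2025 rad.
Bracket: H₀ sin φ sin δ + cos φ cos δ sin H₀ = 1.2025×0.82214×-0.24190 + 0.56928×0.97030×0.93293 = -0.239148 + 0.515325 = 0.276177.
Q̄ = (S₀/π) × [bracket] = (1361/π) × 0.276177 = 119.65 W/m².
— Configuration B (φ=-75.2°):
cos H₀ = −tan(-75.2°) tan(-13.999°) = -0.9436, H₀ = 2.8041 rad.
Bracket: H₀ sin φ sin δ + cos φ cos δ sin H₀ = 2.8041×-0.96682×-0.24190 + 0.25545×0.97030×0.33111 = 0.655805 + 0.082070 = 0.737875.
Q̄ = (S₀/π) × [bracket] = (1361/π) × 0.737875 = 319.66 W/m².
Ratio Q̄_A / Q̄_B = 119.65 / 319.66 = 0.3743.

Q̄_A / Q̄_B ≈ 0.374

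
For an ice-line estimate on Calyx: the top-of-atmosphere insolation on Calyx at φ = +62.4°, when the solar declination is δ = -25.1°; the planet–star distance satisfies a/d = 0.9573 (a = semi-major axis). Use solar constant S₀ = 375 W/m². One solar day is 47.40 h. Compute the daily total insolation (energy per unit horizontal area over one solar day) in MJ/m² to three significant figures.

0.249 MJ/m²

cos H₀ = −tan(+62.4°) tan(-25.100°) = 0.8960, H₀ = 0.4600 rad.
Bracket: H₀ sin φ sin δ + cos φ cos δ sin H₀ = 0.4600×0.88620×-0.42420 + 0.46330×0.90557×0.44399 = -0.172926 + 0.186276 = 0.013350.
Inverse-square distance factor (a/d)² = 0.9573² = 0.916423.
Q̄ = (S₀/π) × 0.916423 × [bracket] = (375/π) × 0.916423 × 0.013350 = 1.4604 W/m².
Daily total = Q̄ × 47.40 h × 3600 s/h = 1.4604 × 47.40 × 3600 / 10⁶ = 0.2492 MJ/m².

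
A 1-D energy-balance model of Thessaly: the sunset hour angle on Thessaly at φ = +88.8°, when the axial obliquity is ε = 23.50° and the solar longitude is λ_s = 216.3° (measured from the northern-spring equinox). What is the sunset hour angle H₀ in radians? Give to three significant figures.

Solar declination: sin δ = sin ε · sin λ_s = sin 23.50° × sin 216.3° = -0.23606, so δ = -13.654°.
cos H₀ = −tan φ · tan δ = 11.5974 ≥ 1, so the host star never rises (polar night) and H₀ = 0.

H₀ = 0.00 rad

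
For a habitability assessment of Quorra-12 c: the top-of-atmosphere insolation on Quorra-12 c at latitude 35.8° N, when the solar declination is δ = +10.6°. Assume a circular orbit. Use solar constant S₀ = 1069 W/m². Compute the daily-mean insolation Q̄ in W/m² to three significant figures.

cos H₀ = −tan(+35.8°) tan(+10.600°) = -0.1350, H₀ = 1.7062 rad.
Bracket: H₀ sin φ sin δ + cos φ cos δ sin H₀ = 1.7062×0.58496×0.18395 + 0.81106×0.98294×0.99085 = 0.183593 + 0.789929 = 0.973522.
Q̄ = (S₀/π) × [bracket] = (1069/π) × 0.973522 = 331.3 W/m².

Q̄ ≈ 331 W/m²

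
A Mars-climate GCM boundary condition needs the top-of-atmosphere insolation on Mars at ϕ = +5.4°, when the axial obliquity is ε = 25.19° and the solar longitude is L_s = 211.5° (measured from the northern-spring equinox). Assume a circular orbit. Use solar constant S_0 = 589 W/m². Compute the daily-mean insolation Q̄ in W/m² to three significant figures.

Q̄ ≈ 176 W/m²

Solar declination: sin δ = sin ε · sin L_s = sin 25.19° × sin 211.5° = -0.22239, so δ = -12.849°.
cos h₀ = −tan(+5.4°) tan(-12.849°) = 0.0216, h₀ = 1.5492 rad.
Bracket: h₀ sin ϕ sin δ + cos ϕ cos δ sin h₀ = 1.5492×0.09411×-0.22239 + 0.99556×0.97496×0.99977 = -0.032423 + 0.970408 = 0.937985.
Q̄ = (S_0/π) × [bracket] = (589/π) × 0.937985 = 175.9 W/m².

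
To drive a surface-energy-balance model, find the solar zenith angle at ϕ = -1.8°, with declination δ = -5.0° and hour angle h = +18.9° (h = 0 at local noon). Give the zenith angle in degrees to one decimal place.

θ_z = 19.1°

cos θ_z = sin ϕ sin δ + cos ϕ cos δ cos h = 0.002738 + 0.942020 = 0.944758.
θ_z = arccos(0.944758) = 19.1°.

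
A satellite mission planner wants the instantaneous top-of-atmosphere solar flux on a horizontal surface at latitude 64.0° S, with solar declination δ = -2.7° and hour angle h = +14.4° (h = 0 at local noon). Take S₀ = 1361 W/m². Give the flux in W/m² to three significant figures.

635 W/m²

cos θ_z = sin φ sin δ + cos φ cos δ cos h = 0.042339 + 0.424128 = 0.466467.
Flux = S₀ · cos θ_z = 1361 × 0.466467 = 634.9 W/m².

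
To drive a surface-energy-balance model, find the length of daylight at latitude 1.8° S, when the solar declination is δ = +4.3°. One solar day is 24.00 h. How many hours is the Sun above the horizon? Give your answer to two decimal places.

11.98 h

cos h₀ = −tan ϕ · tan δ = −tan(-1.8°) × tan(+4.300°) = 0.0024, so h₀ = 1.5684 rad = 89.86°.
Daylight = 2h₀/(2π) × 24.00 h = (1.5684/π) × 24.00 = 11.98 h.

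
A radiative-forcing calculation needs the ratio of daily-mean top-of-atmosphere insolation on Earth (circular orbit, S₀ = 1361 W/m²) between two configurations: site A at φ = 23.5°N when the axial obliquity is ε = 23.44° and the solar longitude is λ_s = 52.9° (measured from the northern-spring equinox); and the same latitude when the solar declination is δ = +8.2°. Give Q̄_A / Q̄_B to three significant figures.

Q̄_A / Q̄_B ≈ 1.08

— Configuration A (φ=+23.5°):
Solar declination: sin δ = sin ε · sin λ_s = sin 23.44° × sin 52.9° = 0.31727, so δ = +18.498°.
cos H₀ = −tan(+23.5°) tan(+18.498°) = -0.1455, H₀ = 1.7168 rad.
Bracket: H₀ sin φ sin δ + cos φ cos δ sin H₀ = 1.7168×0.39875×0.31727 + 0.91706×0.94834×0.98936 = 0.217195 + 0.860431 = 1.077626.
Q̄ = (S₀/π) × [bracket] = (1361/π) × 1.077626 = 466.85 W/m².
— Configuration B (φ=+23.5°):
cos H₀ = −tan(+23.5°) tan(+8.200°) = -0.0627, H₀ = 1.6335 rad.
Bracket: H₀ sin φ sin δ + cos φ cos δ sin H₀ = 1.6335×0.39875×0.14263 + 0.91706×0.98978×0.99804 = 0.092903 + 0.905909 = 0.998812.
Q̄ = (S₀/π) × [bracket] = (1361/π) × 0.998812 = 432.71 W/m².
Ratio Q̄_A / Q̄_B = 466.85 / 432.71 = 1.079.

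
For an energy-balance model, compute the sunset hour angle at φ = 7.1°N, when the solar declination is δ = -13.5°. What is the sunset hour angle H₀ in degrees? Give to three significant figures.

H₀ = 88.3°

cos H₀ = −tan φ · tan δ = −tan(+7.1°) × tan(-13.500°) = 0.0299, so H₀ = 1.5409 rad = 88.29°.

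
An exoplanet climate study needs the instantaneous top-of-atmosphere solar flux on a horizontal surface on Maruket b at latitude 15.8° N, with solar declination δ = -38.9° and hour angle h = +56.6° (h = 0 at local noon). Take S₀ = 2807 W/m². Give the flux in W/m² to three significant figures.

cos θ_z = sin φ sin δ + cos φ cos δ cos h = -0.170982 + 0.412222 = 0.241240.
Flux = S₀ · cos θ_z = 2807 × 0.241240 = 677.2 W/m².

677 W/m²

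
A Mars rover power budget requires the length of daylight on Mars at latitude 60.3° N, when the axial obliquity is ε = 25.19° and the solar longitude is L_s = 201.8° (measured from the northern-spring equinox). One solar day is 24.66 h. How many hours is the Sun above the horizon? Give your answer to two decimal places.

Solar declination: sin δ = sin ε · sin L_s = sin 25.19° × sin 201.8° = -0.15806, so δ = -9.094°.
cos h₀ = −tan ϕ · tan δ = −tan(+60.3°) × tan(-9.094°) = 0.2806, so h₀ = 1.2863 rad = 73.70°.
Daylight = 2h₀/(2π) × 24.66 h = (1.2863/π) × 24.66 = 10.10 h.

10.10 h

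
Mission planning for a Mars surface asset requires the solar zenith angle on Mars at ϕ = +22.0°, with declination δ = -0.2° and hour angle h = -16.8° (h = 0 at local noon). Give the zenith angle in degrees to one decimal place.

cos θ_z = sin ϕ sin δ + cos ϕ cos δ cos h = -0.001308 + 0.887606 = 0.886298.
θ_z = arccos(0.886298) = 27.6°.

θ_z = 27.6°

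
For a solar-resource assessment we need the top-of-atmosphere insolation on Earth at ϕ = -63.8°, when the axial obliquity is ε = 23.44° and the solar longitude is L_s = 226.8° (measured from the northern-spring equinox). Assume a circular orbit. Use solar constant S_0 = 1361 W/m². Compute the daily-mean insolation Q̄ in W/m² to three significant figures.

Solar declination: sin δ = sin ε · sin L_s = sin 23.44° × sin 226.8° = -0.28998, so δ = -16.856°.
cos h₀ = −tan(-63.8°) tan(-16.856°) = -0.6158, h₀ = 2.2342 rad.
Bracket: h₀ sin ϕ sin δ + cos ϕ cos δ sin h₀ = 2.2342×-0.89726×-0.28998 + 0.44151×0.95703×0.78793 = 0.581311 + 0.332931 = 0.914242.
Q̄ = (S_0/π) × [bracket] = (1361/π) × 0.914242 = 396.1 W/m².

Q̄ ≈ 396 W/m²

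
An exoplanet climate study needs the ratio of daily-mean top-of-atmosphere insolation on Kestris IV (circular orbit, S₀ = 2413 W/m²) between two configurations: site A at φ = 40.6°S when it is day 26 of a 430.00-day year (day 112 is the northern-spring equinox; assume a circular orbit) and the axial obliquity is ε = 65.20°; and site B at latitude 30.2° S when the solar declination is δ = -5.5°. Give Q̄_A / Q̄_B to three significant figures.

Q̄_A / Q̄_B ≈ 1.88

— Configuration A (φ=-40.6°):
Solar longitude: λ_s = 360° × (26 − 112)/430.00 = -72.000°, i.e. -72.000° + 360° = 288.000°.
sin δ = sin 65.20° × sin 288.000° = -0.86335, so δ = -59.695°.
cos H₀ = −tan(-40.6°) tan(-59.695°) = -1.4664 ≤ −1 ⇒ polar day, H₀ = π.
Bracket: H₀ sin φ sin δ + cos φ cos δ sin H₀ = 3.1416×-0.65077×-0.86335 + 0.75927×0.50461×0.00000 = 1.765084 + 0.000000 = 1.765084.
Q̄ = (S₀/π) × [bracket] = (2413/π) × 1.765084 = 1355.7 W/m².
— Configuration B (φ=-30.2°):
cos H₀ = −tan(-30.2°) tan(-5.500°) = -0.0560, H₀ = 1.6269 rad.
Bracket: H₀ sin φ sin δ + cos φ cos δ sin H₀ = 1.6269×-0.50302×-0.09585 + 0.86427×0.99540×0.99843 = 0.078440 + 0.858944 = 0.937384.
Q̄ = (S₀/π) × [bracket] = (2413/π) × 0.937384 = 719.99 W/m².
Ratio Q̄_A / Q̄_B = 1355.7 / 719.99 = 1.883.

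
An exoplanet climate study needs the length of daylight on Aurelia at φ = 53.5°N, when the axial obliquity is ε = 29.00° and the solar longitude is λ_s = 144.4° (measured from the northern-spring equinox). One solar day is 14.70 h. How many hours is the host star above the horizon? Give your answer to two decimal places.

9.26 h

Solar declination: sin δ = sin ε · sin λ_s = sin 29.00° × sin 144.4° = 0.28222, so δ = +16.393°.
cos H₀ = −tan φ · tan δ = −tan(+53.5°) × tan(+16.393°) = -0.3976, so H₀ = 1.9796 rad = 113.43°.
Daylight = 2H₀/(2π) × 14.70 h = (1.9796/π) × 14.70 = 9.26 h.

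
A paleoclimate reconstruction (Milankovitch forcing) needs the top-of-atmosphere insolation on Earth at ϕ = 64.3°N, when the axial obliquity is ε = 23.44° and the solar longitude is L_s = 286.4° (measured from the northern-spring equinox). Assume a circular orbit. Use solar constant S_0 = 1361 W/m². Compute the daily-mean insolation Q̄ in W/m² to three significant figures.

Solar declination: sin δ = sin ε · sin L_s = sin 23.44° × sin 286.4° = -0.38160, so δ = -22.433°.
cos h₀ = −tan(+64.3°) tan(-22.433°) = 0.8578, h₀ = 0.5398 rad.
Bracket: h₀ sin ϕ sin δ + cos ϕ cos δ sin h₀ = 0.5398×0.90108×-0.38160 + 0.43366×0.92433×0.51393 = -0.185611 + 0.206006 = 0.020395.
Q̄ = (S_0/π) × [bracket] = (1361/π) × 0.020395 = 8.836 W/m².

Q̄ ≈ 8.84 W/m²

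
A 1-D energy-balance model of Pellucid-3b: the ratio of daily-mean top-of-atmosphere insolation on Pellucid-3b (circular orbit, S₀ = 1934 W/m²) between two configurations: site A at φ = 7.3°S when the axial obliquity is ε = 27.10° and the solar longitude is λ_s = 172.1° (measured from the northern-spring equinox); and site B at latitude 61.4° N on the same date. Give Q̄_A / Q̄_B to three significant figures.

— Configuration A (φ=-7.3°):
Solar declination: sin δ = sin ε · sin λ_s = sin 27.10° × sin 172.1° = 0.06261, so δ = +3.590°.
cos H₀ = −tan(-7.3°) tan(+3.590°) = 0.0080, H₀ = 1.5628 rad.
Bracket: H₀ sin φ sin δ + cos φ cos δ sin H₀ = 1.5628×-0.12706×0.06261 + 0.99189×0.99804×0.99997 = -0.012432 + 0.989916 = 0.977484.
Q̄ = (S₀/π) × [bracket] = (1934/π) × 0.977484 = 601.75 W/m².
— Configuration B (φ=+61.4°):
cos H₀ = −tan(+61.4°) tan(+3.590°) = -0.1151, H₀ = 1.6861 rad.
Bracket: H₀ sin φ sin δ + cos φ cos δ sin H₀ = 1.6861×0.87798×0.06261 + 0.47869×0.99804×0.99336 = 0.092685 + 0.474579 = 0.567264.
Q̄ = (S₀/π) × [bracket] = (1934/π) × 0.567264 = 349.21 W/m².
Ratio Q̄_A / Q̄_B = 601.75 / 349.21 = 1.723.

Q̄_A / Q̄_B ≈ 1.72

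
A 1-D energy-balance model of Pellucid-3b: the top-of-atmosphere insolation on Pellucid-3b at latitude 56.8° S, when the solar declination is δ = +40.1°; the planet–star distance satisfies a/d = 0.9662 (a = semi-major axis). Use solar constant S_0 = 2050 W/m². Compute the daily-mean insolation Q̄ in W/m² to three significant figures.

cos h₀ = −tan(-56.8°) tan(+40.100°) = 1.2868 ≥ 1 ⇒ polar night, h₀ = 0 and Q̄ = 0.
Inverse-square distance factor (a/d)² = 0.9662² = 0.933542.

Q̄ ≈ 0.00 W/m²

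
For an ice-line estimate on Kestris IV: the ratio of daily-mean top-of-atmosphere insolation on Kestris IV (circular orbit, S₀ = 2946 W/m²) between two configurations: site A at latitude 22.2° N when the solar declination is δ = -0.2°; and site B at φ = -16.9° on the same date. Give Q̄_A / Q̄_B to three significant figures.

— Configuration A (φ=+22.2°):
cos H₀ = −tan(+22.2°) tan(-0.200°) = 0.0014, H₀ = 1.5694 rad.
Bracket: H₀ sin φ sin δ + cos φ cos δ sin H₀ = 1.5694×0.37784×-0.00349 + 0.92587×0.99999×1.00000 = -0.002070 + 0.925861 = 0.923791.
Q̄ = (S₀/π) × [bracket] = (2946/π) × 0.923791 = 866.28 W/m².
— Configuration B (φ=-16.9°):
cos H₀ = −tan(-16.9°) tan(-0.200°) = -0.0011, H₀ = 1.5719 rad.
Bracket: H₀ sin φ sin δ + cos φ cos δ sin H₀ = 1.5719×-0.29070×-0.00349 + 0.95681×0.99999×1.00000 = 0.001595 + 0.956800 = 0.958395.
Q̄ = (S₀/π) × [bracket] = (2946/π) × 0.958395 = 898.73 W/m².
Ratio Q̄_A / Q̄_B = 866.28 / 898.73 = 0.9639.

Q̄_A / Q̄_B ≈ 0.964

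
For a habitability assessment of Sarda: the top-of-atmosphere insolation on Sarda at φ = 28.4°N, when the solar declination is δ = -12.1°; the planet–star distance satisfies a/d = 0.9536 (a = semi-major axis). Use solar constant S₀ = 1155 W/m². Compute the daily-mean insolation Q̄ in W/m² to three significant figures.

cos H₀ = −tan(+28.4°) tan(-12.100°) = 0.1159, H₀ = 1.4546 rad.
Bracket: H₀ sin φ sin δ + cos φ cos δ sin H₀ = 1.4546×0.47562×-0.20962 + 0.87965×0.97778×0.99326 = -0.145023 + 0.854307 = 0.709284.
Inverse-square distance factor (a/d)² = 0.9536² = 0.909353.
Q̄ = (S₀/π) × 0.909353 × [bracket] = (1155/π) × 0.909353 × 0.709284 = 237.1 W/m².

Q̄ ≈ 237 W/m²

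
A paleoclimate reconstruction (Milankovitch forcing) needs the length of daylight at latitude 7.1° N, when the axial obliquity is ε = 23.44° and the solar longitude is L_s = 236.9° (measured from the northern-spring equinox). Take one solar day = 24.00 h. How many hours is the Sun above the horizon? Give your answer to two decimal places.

Solar declination: sin δ = sin ε · sin L_s = sin 23.44° × sin 236.9° = -0.33323, so δ = -19.465°.
cos h₀ = −tan ϕ · tan δ = −tan(+7.1°) × tan(-19.465°) = 0.0440, so h₀ = 1.5268 rad = 87.48°.
Daylight = 2h₀/(2π) × 24.00 h = (1.5268/π) × 24.00 = 11.66 h.

11.66 h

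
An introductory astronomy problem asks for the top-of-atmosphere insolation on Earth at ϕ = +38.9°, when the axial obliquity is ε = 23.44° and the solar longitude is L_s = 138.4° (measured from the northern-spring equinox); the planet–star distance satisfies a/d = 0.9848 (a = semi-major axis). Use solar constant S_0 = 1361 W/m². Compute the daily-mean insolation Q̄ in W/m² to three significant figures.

Q̄ ≈ 433 W/m²

Solar declination: sin δ = sin ε · sin L_s = sin 23.44° × sin 138.4° = 0.26410, so δ = +15.314°.
cos h₀ = −tan(+38.9°) tan(+15.314°) = -0.2209, h₀ = 1.7936 rad.
Bracket: h₀ sin ϕ sin δ + cos ϕ cos δ sin h₀ = 1.7936×0.62796×0.26410 + 0.77824×0.96449×0.97529 = 0.297458 + 0.732057 = 1.029515.
Inverse-square distance factor (a/d)² = 0.9848² = 0.969831.
Q̄ = (S_0/π) × 0.969831 × [bracket] = (1361/π) × 0.969831 × 1.029515 = 432.6 W/m².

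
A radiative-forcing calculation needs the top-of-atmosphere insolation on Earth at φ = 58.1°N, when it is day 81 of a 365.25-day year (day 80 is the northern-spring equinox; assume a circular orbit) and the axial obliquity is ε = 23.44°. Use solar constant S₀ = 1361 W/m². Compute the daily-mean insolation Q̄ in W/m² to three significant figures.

Q̄ ≈ 233 W/m²

Solar longitude: λ_s = 360° × (81 − 80)/365.25 = 0.986°.
sin δ = sin 23.44° × sin 0.986° = 0.00684, so δ = +0.392°.
cos H₀ = −tan(+58.1°) tan(+0.392°) = -0.0110, H₀ = 1.5818 rad.
Bracket: H₀ sin φ sin δ + cos φ cos δ sin H₀ = 1.5818×0.84897×0.00684 + 0.52844×0.99998×0.99994 = 0.009185 + 0.528398 = 0.537583.
Q̄ = (S₀/π) × [bracket] = (1361/π) × 0.537583 = 232.9 W/m².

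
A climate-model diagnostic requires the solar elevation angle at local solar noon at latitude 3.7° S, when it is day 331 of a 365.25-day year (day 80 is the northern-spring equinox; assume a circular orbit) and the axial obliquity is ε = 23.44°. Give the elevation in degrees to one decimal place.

72.2°

Solar longitude: λ_s = 360° × (331 − 80)/365.25 = 247.392°.
sin δ = sin 23.44° × sin 247.392° = -0.36722, so δ = -21.544°.
At local noon the hour angle is zero, so the zenith angle equals |φ − δ| = |-3.7° − (-21.544°)| = 17.844°.
Elevation = 90° − 17.844° = 72.2°.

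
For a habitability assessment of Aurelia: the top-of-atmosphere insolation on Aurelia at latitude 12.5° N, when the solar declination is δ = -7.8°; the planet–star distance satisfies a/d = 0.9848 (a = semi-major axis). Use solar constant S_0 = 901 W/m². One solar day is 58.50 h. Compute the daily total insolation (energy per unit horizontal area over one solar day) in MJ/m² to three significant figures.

54.0 MJ/m²

cos h₀ = −tan(+12.5°) tan(-7.800°) = 0.0304, h₀ = 1.5404 rad.
Bracket: h₀ sin ϕ sin δ + cos ϕ cos δ sin h₀ = 1.5404×0.21644×-0.13572 + 0.97630×0.99075×0.99954 = -0.045250 + 0.966824 = 0.921574.
Inverse-square distance factor (a/d)² = 0.9848² = 0.969831.
Q̄ = (S_0/π) × 0.969831 × [bracket] = (901/π) × 0.969831 × 0.921574 = 256.33 W/m².
Daily total = Q̄ × 58.50 h × 3600 s/h = 256.33 × 58.50 × 3600 / 10⁶ = 53.98 MJ/m².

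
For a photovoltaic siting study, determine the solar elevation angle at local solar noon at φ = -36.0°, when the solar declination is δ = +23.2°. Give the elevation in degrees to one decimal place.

At local noon the hour angle is zero, so the zenith angle equals |φ − δ| = |-36.0° − (+23.200°)| = 59.200°.
Elevation = 90° − 59.200° = 30.8°.

30.8°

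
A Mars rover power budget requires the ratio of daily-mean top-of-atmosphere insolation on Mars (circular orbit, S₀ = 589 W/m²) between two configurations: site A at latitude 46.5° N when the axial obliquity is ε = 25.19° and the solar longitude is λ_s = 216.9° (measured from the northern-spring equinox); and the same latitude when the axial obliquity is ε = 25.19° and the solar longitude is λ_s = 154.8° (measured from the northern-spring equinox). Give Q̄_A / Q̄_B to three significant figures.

— Configuration A (φ=+46.5°):
Solar declination: sin δ = sin ε · sin λ_s = sin 25.19° × sin 216.9° = -0.25555, so δ = -14.806°.
cos H₀ = −tan(+46.5°) tan(-14.806°) = 0.2785, H₀ = 1.2885 rad.
Bracket: H₀ sin φ sin δ + cos φ cos δ sin H₀ = 1.2885×0.72537×-0.25555 + 0.68835×0.96680×0.96042 = -0.238847 + 0.639156 = 0.400309.
Q̄ = (S₀/π) × [bracket] = (589/π) × 0.400309 = 75.052 W/m².
— Configuration B (φ=+46.5°):
Solar declination: sin δ = sin ε · sin λ_s = sin 25.19° × sin 154.8° = 0.18122, so δ = +10.441°.
cos H₀ = −tan(+46.5°) tan(+10.441°) = -0.1942, H₀ = 1.7662 rad.
Bracket: H₀ sin φ sin δ + cos φ cos δ sin H₀ = 1.7662×0.72537×0.18122 + 0.68835×0.98344×0.98097 = 0.232170 + 0.664069 = 0.896239.
Q̄ = (S₀/π) × [bracket] = (589/π) × 0.896239 = 168.03 W/m².
Ratio Q̄_A / Q̄_B = 75.052 / 168.03 = 0.4467.

Q̄_A / Q̄_B ≈ 0.447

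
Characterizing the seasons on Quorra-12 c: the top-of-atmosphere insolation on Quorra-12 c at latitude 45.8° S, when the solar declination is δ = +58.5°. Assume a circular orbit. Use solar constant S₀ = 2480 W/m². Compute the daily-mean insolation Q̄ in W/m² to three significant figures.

cos H₀ = −tan(-45.8°) tan(+58.500°) = 1.6781 ≥ 1 ⇒ polar night, H₀ = 0 and Q̄ = 0.

Q̄ ≈ 0.00 W/m²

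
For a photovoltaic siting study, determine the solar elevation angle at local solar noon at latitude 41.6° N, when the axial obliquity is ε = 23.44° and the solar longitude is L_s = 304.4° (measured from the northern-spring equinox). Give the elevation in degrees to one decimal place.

Solar declination: sin δ = sin ε · sin L_s = sin 23.44° × sin 304.4° = -0.32822, so δ = -19.161°.
At local noon the hour angle is zero, so the zenith angle equals |ϕ − δ| = |+41.6° − (-19.161°)| = 60.761°.
Elevation = 90° − 60.761° = 29.2°.

29.2°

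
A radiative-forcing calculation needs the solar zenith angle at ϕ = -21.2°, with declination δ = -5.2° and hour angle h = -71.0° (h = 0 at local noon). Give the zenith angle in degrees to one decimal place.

θ_z = 70.4°

cos θ_z = sin ϕ sin δ + cos ϕ cos δ cos h = 0.032775 + 0.302286 = 0.335061.
θ_z = arccos(0.335061) = 70.4°.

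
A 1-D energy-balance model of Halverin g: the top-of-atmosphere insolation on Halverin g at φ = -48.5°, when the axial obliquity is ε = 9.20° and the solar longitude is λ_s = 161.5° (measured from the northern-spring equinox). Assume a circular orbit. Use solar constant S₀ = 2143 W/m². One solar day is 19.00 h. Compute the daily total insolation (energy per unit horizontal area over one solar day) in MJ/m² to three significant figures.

Solar declination: sin δ = sin ε · sin λ_s = sin 9.20° × sin 161.5° = 0.05073, so δ = +2.908°.
cos H₀ = −tan(-48.5°) tan(+2.908°) = 0.0574, H₀ = 1.5133 rad.
Bracket: H₀ sin φ sin δ + cos φ cos δ sin H₀ = 1.5133×-0.74896×0.05073 + 0.66262×0.99871×0.99835 = -0.057497 + 0.660673 = 0.603176.
Q̄ = (S₀/π) × [bracket] = (2143/π) × 0.603176 = 411.45 W/m².
Daily total = Q̄ × 19.00 h × 3600 s/h = 411.45 × 19.00 × 3600 / 10⁶ = 28.14 MJ/m².

28.1 MJ/m²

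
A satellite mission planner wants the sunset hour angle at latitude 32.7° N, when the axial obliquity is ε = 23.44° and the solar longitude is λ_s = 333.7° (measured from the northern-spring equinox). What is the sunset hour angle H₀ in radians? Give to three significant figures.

Solar declination: sin δ = sin ε · sin λ_s = sin 23.44° × sin 333.7° = -0.17625, so δ = -10.151°.
cos H₀ = −tan φ · tan δ = −tan(+32.7°) × tan(-10.151°) = 0.1149, so H₀ = 1.4556 rad = 83.40°.

H₀ = 1.46 rad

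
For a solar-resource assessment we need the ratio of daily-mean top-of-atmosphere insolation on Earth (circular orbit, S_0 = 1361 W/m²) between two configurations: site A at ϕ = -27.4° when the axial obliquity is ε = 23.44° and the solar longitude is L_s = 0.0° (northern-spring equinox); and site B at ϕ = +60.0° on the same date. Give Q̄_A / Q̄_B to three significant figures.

Q̄_A / Q̄_B ≈ 1.78

— Configuration A (ϕ=-27.4°):
Solar declination: sin δ = sin ε · sin L_s = sin 23.44° × sin 0.0° = 0.00000, so δ = +0.000°.
cos h₀ = −tan(-27.4°) tan(+0.000°) = 0.0000, h₀ = 1.5708 rad.
Bracket: h₀ sin ϕ sin δ + cos ϕ cos δ sin h₀ = 1.5708×-0.46020×0.00000 + 0.88782×1.00000×1.00000 = -0.000000 + 0.887820 = 0.887820.
Q̄ = (S_0/π) × [bracket] = (1361/π) × 0.887820 = 384.62 W/m².
— Configuration B (ϕ=+60.0°):
cos h₀ = −tan(+60.0°) tan(+0.000°) = -0.0000, h₀ = 1.5708 rad.
Bracket: h₀ sin ϕ sin δ + cos ϕ cos δ sin h₀ = 1.5708×0.86603×0.00000 + 0.50000×1.00000×1.00000 = 0.000000 + 0.500000 = 0.500000.
Q̄ = (S_0/π) × [bracket] = (1361/π) × 0.500000 = 216.61 W/m².
Ratio Q̄_A / Q̄_B = 384.62 / 216.61 = 1.776.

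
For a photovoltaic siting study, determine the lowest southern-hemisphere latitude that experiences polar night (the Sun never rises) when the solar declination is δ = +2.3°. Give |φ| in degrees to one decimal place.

Polar night requires cos H₀ = −tan φ tan δ ≥ 1, i.e. tan φ tan δ ≤ −1.
The boundary is |tan φ| · |tan δ| = 1, so |φ| = 90° − |δ| = 90° − 2.3° = 87.7° in the southern hemisphere.

|φ| = 87.7°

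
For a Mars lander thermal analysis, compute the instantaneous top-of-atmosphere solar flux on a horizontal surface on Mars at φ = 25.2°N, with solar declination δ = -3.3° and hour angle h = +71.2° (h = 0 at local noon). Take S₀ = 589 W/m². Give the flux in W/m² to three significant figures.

cos θ_z = sin φ sin δ + cos φ cos δ cos h = -0.024510 + 0.291111 = 0.266601.
Flux = S₀ · cos θ_z = 589 × 0.266601 = 157.0 W/m².

157 W/m²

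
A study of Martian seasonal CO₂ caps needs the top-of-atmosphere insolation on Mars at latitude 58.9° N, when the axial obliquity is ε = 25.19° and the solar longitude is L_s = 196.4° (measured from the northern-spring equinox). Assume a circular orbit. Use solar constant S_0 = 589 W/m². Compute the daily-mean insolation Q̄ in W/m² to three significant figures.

Q̄ ≈ 67.8 W/m²

Solar declination: sin δ = sin ε · sin L_s = sin 25.19° × sin 196.4° = -0.12017, so δ = -6.902°.
cos h₀ = −tan(+58.9°) tan(-6.902°) = 0.2007, h₀ = 1.3688 rad.
Bracket: h₀ sin ϕ sin δ + cos ϕ cos δ sin h₀ = 1.3688×0.85627×-0.12017 + 0.51653×0.99275×0.97966 = -0.140847 + 0.502355 = 0.361508.
Q̄ = (S_0/π) × [bracket] = (589/π) × 0.361508 = 67.78 W/m².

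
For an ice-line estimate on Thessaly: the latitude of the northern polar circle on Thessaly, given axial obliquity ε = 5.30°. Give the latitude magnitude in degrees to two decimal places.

The polar circle is the lowest latitude that experiences at least one full rotation of continuous daylight at the northern-summer solstice; it lies at |ϕ| = 90° − ε = 90° − 5.30° = 84.70°.

84.70°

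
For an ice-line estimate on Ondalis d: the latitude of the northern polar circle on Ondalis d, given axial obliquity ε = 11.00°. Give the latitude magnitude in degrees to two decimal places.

The polar circle is the lowest latitude that experiences at least one full rotation of continuous daylight at the northern-summer solstice; it lies at |ϕ| = 90° − ε = 90° − 11.00° = 79.00°.

79.00°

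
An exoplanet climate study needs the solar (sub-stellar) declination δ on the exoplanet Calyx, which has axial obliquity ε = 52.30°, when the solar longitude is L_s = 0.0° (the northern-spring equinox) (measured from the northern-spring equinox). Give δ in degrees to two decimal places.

sin δ = sin ε · sin L_s = sin 52.30° × sin 0.0° = 0.000000.
δ = arcsin(0.000000) = +0.00°.

δ = +0.00°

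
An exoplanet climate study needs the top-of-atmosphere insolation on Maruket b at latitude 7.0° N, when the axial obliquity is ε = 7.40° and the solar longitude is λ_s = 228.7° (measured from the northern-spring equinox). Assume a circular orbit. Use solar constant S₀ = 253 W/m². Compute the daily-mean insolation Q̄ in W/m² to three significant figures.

Q̄ ≈ 78.1 W/m²

Solar declination: sin δ = sin ε · sin λ_s = sin 7.40° × sin 228.7° = -0.09676, so δ = -5.553°.
cos H₀ = −tan(+7.0°) tan(-5.553°) = 0.0119, H₀ = 1.5589 rad.
Bracket: H₀ sin φ sin δ + cos φ cos δ sin H₀ = 1.5589×0.12187×-0.09676 + 0.99255×0.99531×0.99993 = -0.018383 + 0.987826 = 0.969443.
Q̄ = (S₀/π) × [bracket] = (253/π) × 0.969443 = 78.07 W/m².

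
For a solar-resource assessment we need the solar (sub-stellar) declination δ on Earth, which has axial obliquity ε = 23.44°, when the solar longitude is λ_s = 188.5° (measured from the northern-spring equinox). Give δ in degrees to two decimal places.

δ = -3.37°

sin δ = sin ε · sin λ_s = sin 23.44° × sin 188.5° = -0.058797.
δ = arcsin(-0.058797) = -3.37°.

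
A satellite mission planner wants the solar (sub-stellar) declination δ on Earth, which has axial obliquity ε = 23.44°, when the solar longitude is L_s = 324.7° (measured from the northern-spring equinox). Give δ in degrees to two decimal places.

δ = -13.29°

sin δ = sin ε · sin L_s = sin 23.44° × sin 324.7° = -0.229865.
δ = arcsin(-0.229865) = -13.29°.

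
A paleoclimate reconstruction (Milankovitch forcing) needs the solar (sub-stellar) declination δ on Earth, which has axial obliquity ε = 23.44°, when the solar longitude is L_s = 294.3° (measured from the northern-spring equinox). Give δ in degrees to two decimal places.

sin δ = sin ε · sin L_s = sin 23.44° × sin 294.3° = -0.362546.
δ = arcsin(-0.362546) = -21.26°.

δ = -21.26°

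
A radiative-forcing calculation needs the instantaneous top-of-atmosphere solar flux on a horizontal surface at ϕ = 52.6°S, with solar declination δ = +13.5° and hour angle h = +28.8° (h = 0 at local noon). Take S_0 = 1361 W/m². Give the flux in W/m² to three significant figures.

cos θ_z = sin ϕ sin δ + cos ϕ cos δ cos h = -0.185452 + 0.517541 = 0.332089.
Flux = S_0 · cos θ_z = 1361 × 0.332089 = 452.0 W/m².

452 W/m²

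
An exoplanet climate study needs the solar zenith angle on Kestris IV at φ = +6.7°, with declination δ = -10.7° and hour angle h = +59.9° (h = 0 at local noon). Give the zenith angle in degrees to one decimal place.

cos θ_z = sin φ sin δ + cos φ cos δ cos h = -0.021662 + 0.489425 = 0.467763.
θ_z = arccos(0.467763) = 62.1°.

θ_z = 62.1°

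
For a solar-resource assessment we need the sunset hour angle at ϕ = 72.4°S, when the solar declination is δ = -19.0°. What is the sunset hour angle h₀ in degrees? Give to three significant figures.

h₀ = 180°

Sunrise equation: cos h₀ = −tan ϕ · tan δ = -1.0855 ≤ −1, so the Sun never sets (polar day) and h₀ = π.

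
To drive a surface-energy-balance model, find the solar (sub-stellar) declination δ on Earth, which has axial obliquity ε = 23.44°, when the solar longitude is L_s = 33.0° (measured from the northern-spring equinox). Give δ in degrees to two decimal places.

sin δ = sin ε · sin L_s = sin 23.44° × sin 33.0° = 0.216651.
δ = arcsin(0.216651) = +12.51°.

δ = +12.51°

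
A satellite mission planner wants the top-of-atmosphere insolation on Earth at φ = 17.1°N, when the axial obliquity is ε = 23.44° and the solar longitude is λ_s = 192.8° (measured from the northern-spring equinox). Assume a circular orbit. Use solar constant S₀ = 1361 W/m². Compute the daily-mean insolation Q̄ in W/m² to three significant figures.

Q̄ ≈ 395 W/m²

Solar declination: sin δ = sin ε · sin λ_s = sin 23.44° × sin 192.8° = -0.08813, so δ = -5.056°.
cos H₀ = −tan(+17.1°) tan(-5.056°) = 0.0272, H₀ = 1.5436 rad.
Bracket: H₀ sin φ sin δ + cos φ cos δ sin H₀ = 1.5436×0.29404×-0.08813 + 0.95579×0.99611×0.99963 = -0.040000 + 0.951720 = 0.911720.
Q̄ = (S₀/π) × [bracket] = (1361/π) × 0.911720 = 395.0 W/m².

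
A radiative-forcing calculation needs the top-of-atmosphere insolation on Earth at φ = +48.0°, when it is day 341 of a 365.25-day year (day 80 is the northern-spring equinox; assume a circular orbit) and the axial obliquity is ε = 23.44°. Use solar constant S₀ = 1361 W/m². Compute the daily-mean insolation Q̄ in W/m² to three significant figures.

Q̄ ≈ 101 W/m²

Solar longitude: λ_s = 360° × (341 − 80)/365.25 = 257.248°.
sin δ = sin 23.44° × sin 257.248° = -0.38798, so δ = -22.829°.
cos H₀ = −tan(+48.0°) tan(-22.829°) = 0.4675, H₀ = 1.0843 rad.
Bracket: H₀ sin φ sin δ + cos φ cos δ sin H₀ = 1.0843×0.74314×-0.38798 + 0.66913×0.92167×0.88399 = -0.312629 + 0.545172 = 0.232543.
Q̄ = (S₀/π) × [bracket] = (1361/π) × 0.232543 = 100.7 W/m².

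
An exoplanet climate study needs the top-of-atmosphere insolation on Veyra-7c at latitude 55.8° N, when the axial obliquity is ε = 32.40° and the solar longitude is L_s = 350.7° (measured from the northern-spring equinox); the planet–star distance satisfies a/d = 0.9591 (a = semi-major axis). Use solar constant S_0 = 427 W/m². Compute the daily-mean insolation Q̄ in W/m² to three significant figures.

Q̄ ≈ 56.5 W/m²

Solar declination: sin δ = sin ε · sin L_s = sin 32.40° × sin 350.7° = -0.08659, so δ = -4.968°.
cos h₀ = −tan(+55.8°) tan(-4.968°) = 0.1279, h₀ = 1.4425 rad.
Bracket: h₀ sin ϕ sin δ + cos ϕ cos δ sin h₀ = 1.4425×0.82708×-0.08659 + 0.56208×0.99624×0.99179 = -0.103307 + 0.555369 = 0.452062.
Inverse-square distance factor (a/d)² = 0.9591² = 0.919873.
Q̄ = (S_0/π) × 0.919873 × [bracket] = (427/π) × 0.919873 × 0.452062 = 56.52 W/m².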